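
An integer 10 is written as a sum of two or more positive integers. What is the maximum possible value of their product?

Define f[k] = max over 1≤i<k of i · max(k−i, f[k−i]); the inner max lets the remainder stay uncut if that's better.
f[2] = 1*max(1,0) = 1*1 = 1
f[3] = max(1*2, 2*1) = 2
f[4] = max(1*3, 2*2, 3*1) = 4
f[5] = max(1*4, 2*3, 3*2, 4*1) = 6
f[6] = max(1*6, 2*4, 3*3, 4*2, 5*1) = 9
f[7] = max(1*9, 2*6, 3*4, 4*3, 5*2, 6*1) = 12
f[8] = max(1*12, 2*9, 3*6, …, 6*2, 7*1) = 18
f[9] = max(1*18, 2*12, 3*9, …, 7*2, 8*1) = 27
f[10] = max(1*27, 2*18, 3*12, …, 8*2, 9*1) = 36
One optimal split: 3 + 3 + 2 + 2; product 3*3*2*2 = 36.

36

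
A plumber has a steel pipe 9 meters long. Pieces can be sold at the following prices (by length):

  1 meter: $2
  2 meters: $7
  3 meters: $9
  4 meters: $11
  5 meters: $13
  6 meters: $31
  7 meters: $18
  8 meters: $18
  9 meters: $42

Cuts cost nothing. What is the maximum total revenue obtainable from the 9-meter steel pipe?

Let best[k] be the best obtainable value from length k. For each k, try every first piece i and keep the best of price[i] + best[k−i].
best[1] = 2
best[2] = max(2+2, 7+0) = 7
best[3] = max(2+7, 7+2, 9+0) = 9
best[4] = max(2+9, 7+7, 9+2, 11+0) = 14
best[5] = max(2+14, 7+9, 9+7, 11+2, 13+0) = 16
best[6] = max(2+16, 7+14, 9+9, 11+7, 13+2, 31+0) = 31
best[7] = max(2+31, 7+16, 9+14, …, 31+2, 18+0) = 33
best[8] = max(2+33, 7+31, 9+16, …, 18+2, 18+0) = 38
best[9] = max(2+38, 7+33, 9+31, …, 18+2, 42+0) = 42
Best is to sell the whole 9-meter piece uncut for $42.

42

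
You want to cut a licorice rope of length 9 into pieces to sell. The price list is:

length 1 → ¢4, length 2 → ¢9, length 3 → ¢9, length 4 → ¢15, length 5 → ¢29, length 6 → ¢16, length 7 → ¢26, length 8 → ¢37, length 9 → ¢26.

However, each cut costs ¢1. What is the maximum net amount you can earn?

45

Build net[k] bottom-up: net[k] = max over allowed piece i of (p[i] + net[k−i]) − 1 per cut.
net[1] = 4
net[2] = max(4+4-1, 9+0) = 9
net[3] = max(4+9-1, 9+4-1, 9+0) = 12
net[4] = max(4+12-1, 9+9-1, 9+4-1, 15+0) = 17
net[5] = max(4+17-1, 9+12-1, 9+9-1, 15+4-1, 29+0) = 29
net[6] = max(4+29-1, 9+17-1, 9+12-1, 15+9-1, 29+4-1, 16+0) = 32
net[7] = max(4+32-1, 9+29-1, 9+17-1, …, 16+4-1, 26+0) = 37
net[8] = max(4+37-1, 9+32-1, 9+29-1, …, 26+4-1, 37+0) = 40
net[9] = max(4+40-1, 9+37-1, 9+32-1, …, 37+4-1, 26+0) = 45
One optimal plan: pieces 5 + 2 + 2 (2 cuts) → ¢47 − ¢2 = ¢45.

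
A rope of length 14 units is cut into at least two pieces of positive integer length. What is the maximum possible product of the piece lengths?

162

Fill P[k] for k=2..14: at each k try every first piece i and multiply by the better of (k−i) uncut or P[k−i].
P[2] = 1×max(1,0) = 1×1 = 1
P[3] = max(1×2, 2×1) = 2
P[4] = max(1×3, 2×2, 3×1) = 4
P[5] = max(1×4, 2×3, 3×2, 4×1) = 6
P[6] = max(1×6, 2×4, 3×3, 4×2, 5×1) = 9
P[7] = max(1×9, 2×6, 3×4, 4×3, 5×2, 6×1) = 12
P[8] = max(1×12, 2×9, 3×6, …, 6×2, 7×1) = 18
P[9] = max(1×18, 2×12, 3×9, …, 7×2, 8×1) = 27
P[10] = max(1×27, 2×18, 3×12, …, 8×2, 9×1) = 36
P[11] = max(1×36, 2×27, 3×18, …, 9×2, 10×1) = 54
P[12] = max(1×54, 2×36, 3×27, …, 10×2, 11×1) = 81
P[13] = max(1×81, 2×54, 3×36, …, 11×2, 12×1) = 108
P[14] = max(1×108, 2×81, 3×54, …, 12×2, 13×1) = 162
One optimal split: 3 + 3 + 3 + 3 + 2; product 3×3×3×3×2 = 162.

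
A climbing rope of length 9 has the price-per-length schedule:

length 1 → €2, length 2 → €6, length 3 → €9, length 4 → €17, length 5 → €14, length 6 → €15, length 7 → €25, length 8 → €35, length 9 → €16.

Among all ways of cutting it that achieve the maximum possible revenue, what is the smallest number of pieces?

Let r[k] be the best obtainable value from length k. For each k, try every first piece i and keep the best of price[i] + r[k−i].
r[1] = 2
r[2] = max(2+2, 6+0) = 6
r[3] = max(2+6, 6+2, 9+0) = 9
r[4] = max(2+9, 6+6, 9+2, 17+0) = 17
r[5] = max(2+17, 6+9, 9+6, 17+2, 14+0) = 19
r[6] = max(2+19, 6+17, 9+9, 17+6, 14+2, 15+0) = 23
r[7] = max(2+23, 6+19, 9+17, …, 15+2, 25+0) = 26
r[8] = max(2+26, 6+23, 9+19, …, 25+2, 35+0) = 35
r[9] = max(2+35, 6+26, 9+23, …, 35+2, 16+0) = 37
Maximum revenue is €37.
Now minimize piece count subject to staying optimal: for each k, pieces[k] = 1 + min over i with p[i]+r[k−i]=r[k] of pieces[k−i].
pieces[6] = 2
pieces[7] = 2
pieces[8] = 1
pieces[9] = 2

2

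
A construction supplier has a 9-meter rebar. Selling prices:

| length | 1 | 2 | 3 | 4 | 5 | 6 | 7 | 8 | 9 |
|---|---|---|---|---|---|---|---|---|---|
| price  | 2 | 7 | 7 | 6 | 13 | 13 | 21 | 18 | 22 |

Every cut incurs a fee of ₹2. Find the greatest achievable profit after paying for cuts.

Build v[k] bottom-up: v[k] = max over allowed piece i of (p[i] + v[k−i]) − 2 per cut.
v[1] = 2
v[2] = max(2+2-2, 7+0) = 7
v[3] = max(2+7-2, 7+2-2, 7+0) = 7
v[4] = max(2+7-2, 7+7-2, 7+2-2, 6+0) = 12
v[5] = max(2+12-2, 7+7-2, 7+7-2, 6+2-2, 13+0) = 13
v[6] = max(2+13-2, 7+12-2, 7+7-2, 6+7-2, 13+2-2, 13+0) = 17
v[7] = max(2+17-2, 7+13-2, 7+12-2, …, 13+2-2, 21+0) = 21
v[8] = max(2+21-2, 7+17-2, 7+13-2, …, 21+2-2, 18+0) = 22
v[9] = max(2+22-2, 7+21-2, 7+17-2, …, 18+2-2, 22+0) = 26
One optimal plan: pieces 7 + 2 (1 cut) → ₹28 − ₹2 = ₹26.

26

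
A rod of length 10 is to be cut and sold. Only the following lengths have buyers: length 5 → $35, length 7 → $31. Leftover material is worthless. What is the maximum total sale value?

70

Let f[k] be the best obtainable value from length k. For each k, try every first piece i and keep the best of price[i] + f[k−i].
f[1] = 0
f[2] = 0
f[3] = 0
f[4] = 0
f[5] = 35
f[6] = 35
f[7] = 35
f[8] = 35
f[9] = 35
f[10] = 70  (first piece 5, then f[5]=35)
One optimal cutting: 5 + 5 → $70.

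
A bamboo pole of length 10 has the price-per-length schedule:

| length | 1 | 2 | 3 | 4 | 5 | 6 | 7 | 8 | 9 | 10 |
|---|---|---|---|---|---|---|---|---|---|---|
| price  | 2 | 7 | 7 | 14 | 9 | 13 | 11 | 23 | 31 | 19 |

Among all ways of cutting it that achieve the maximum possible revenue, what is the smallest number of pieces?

3

Let r[k] be the best obtainable value from length k. For each k, try every first piece i and keep the best of price[i] + r[k−i].
r[1] = 2
r[2] = 7
r[3] = 9  (first piece 1, then r[2]=7)
r[4] = 14  (first piece 2, then r[2]=7)
r[5] = 16  (first piece 1, then r[4]=14)
r[6] = 21  (first piece 2, then r[4]=14)
r[7] = 23  (first piece 1, then r[6]=21)
r[8] = 28  (first piece 2, then r[6]=21)
r[9] = 31
r[10] = 35  (first piece 2, then r[8]=28)
Maximum revenue is $35.
Now minimize piece count subject to staying optimal: for each k, pieces[k] = 1 + min over i with p[i]+r[k−i]=r[k] of pieces[k−i].
pieces[7] = 3
pieces[8] = 2
pieces[9] = 1
pieces[10] = 3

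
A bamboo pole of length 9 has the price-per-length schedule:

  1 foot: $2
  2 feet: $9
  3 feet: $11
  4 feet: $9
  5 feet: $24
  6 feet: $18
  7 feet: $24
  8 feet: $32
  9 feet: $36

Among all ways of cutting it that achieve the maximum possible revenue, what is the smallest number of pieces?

Consider every possible first cut. r[k] is the best of p[i]+r[k−i] over all sellable i≤k.
r[1] = 2
r[2] = max(2+2, 9+0) = 9
r[3] = max(2+9, 9+2, 11+0) = 11
r[4] = max(2+11, 9+9, 11+2, 9+0) = 18
r[5] = max(2+18, 9+11, 11+9, 9+2, 24+0) = 24
r[6] = max(2+24, 9+18, 11+11, 9+9, 24+2, 18+0) = 27
r[7] = max(2+27, 9+24, 11+18, …, 18+2, 24+0) = 33
r[8] = max(2+33, 9+27, 11+24, …, 24+2, 32+0) = 36
r[9] = max(2+36, 9+33, 11+27, …, 32+2, 36+0) = 42
Maximum revenue is $42.
Now minimize piece count subject to staying optimal: for each k, pieces[k] = 1 + min over i with p[i]+r[k−i]=r[k] of pieces[k−i].
pieces[6] = 3
pieces[7] = 2
pieces[8] = 4
pieces[9] = 3

3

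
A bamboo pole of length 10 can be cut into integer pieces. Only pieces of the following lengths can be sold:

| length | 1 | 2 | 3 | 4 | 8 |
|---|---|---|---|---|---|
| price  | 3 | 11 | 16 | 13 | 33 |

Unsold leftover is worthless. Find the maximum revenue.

55

Let r[k] be the best obtainable value from length k. For each k, try every first piece i and keep the best of price[i] + r[k−i].
r[1] = 3
r[2] = max(3+3, 11+0) = 11
r[3] = max(3+11, 11+3, 16+0) = 16
r[4] = max(3+16, 11+11, 16+3, 13+0) = 22
r[5] = max(3+22, 11+16, 16+11, 13+3) = 27
r[6] = max(3+27, 11+22, 16+16, 13+11) = 33
r[7] = max(3+33, 11+27, 16+22, 13+16) = 38
r[8] = max(3+38, 11+33, 16+27, 13+22, 33+0) = 44
r[9] = max(3+44, 11+38, 16+33, 13+27, 33+3) = 49
r[10] = max(3+49, 11+44, 16+38, 13+33, 33+11) = 55
One optimal cutting: 2 + 2 + 2 + 2 + 2 → $55.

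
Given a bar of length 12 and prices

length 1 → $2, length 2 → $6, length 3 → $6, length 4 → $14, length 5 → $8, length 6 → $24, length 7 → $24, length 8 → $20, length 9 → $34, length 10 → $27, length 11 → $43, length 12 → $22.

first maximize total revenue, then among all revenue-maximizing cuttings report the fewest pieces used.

2

Let r[k] be the best obtainable value from length k. For each k, try every first piece i and keep the best of price[i] + r[k−i].
r[1] = 2
r[2] = max(2+2, 6+0) = 6
r[3] = max(2+6, 6+2, 6+0) = 8
r[4] = max(2+8, 6+6, 6+2, 14+0) = 14
r[5] = max(2+14, 6+8, 6+6, 14+2, 8+0) = 16
r[6] = max(2+16, 6+14, 6+8, 14+6, 8+2, 24+0) = 24
r[7] = max(2+24, 6+16, 6+14, …, 24+2, 24+0) = 26
r[8] = max(2+26, 6+24, 6+16, …, 24+2, 20+0) = 30
r[9] = max(2+30, 6+26, 6+24, …, 20+2, 34+0) = 34
r[10] = max(2+34, 6+30, 6+26, …, 34+2, 27+0) = 38
r[11] = max(2+38, 6+34, 6+30, …, 27+2, 43+0) = 43
r[12] = max(2+43, 6+38, 6+34, …, 43+2, 22+0) = 48
Maximum revenue is $48.
Now minimize piece count subject to staying optimal: for each k, pieces[k] = 1 + min over i with p[i]+r[k−i]=r[k] of pieces[k−i].
pieces[9] = 1
pieces[10] = 2
pieces[11] = 1
pieces[12] = 2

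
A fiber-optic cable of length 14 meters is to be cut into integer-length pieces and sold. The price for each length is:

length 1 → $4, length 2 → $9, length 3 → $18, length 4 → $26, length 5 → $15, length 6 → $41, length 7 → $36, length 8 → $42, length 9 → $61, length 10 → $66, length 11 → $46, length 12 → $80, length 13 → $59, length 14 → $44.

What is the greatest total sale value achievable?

93

Build r[k] bottom-up: r[k] = max over allowed piece i of (p[i] + r[k−i]).
r[1] = 4
r[2] = max(4+4, 9+0) = 9
r[3] = max(4+9, 9+4, 18+0) = 18
r[4] = max(4+18, 9+9, 18+4, 26+0) = 26
r[5] = max(4+26, 9+18, 18+9, 26+4, 15+0) = 30
r[6] = max(4+30, 9+26, 18+18, 26+9, 15+4, 41+0) = 41
r[7] = max(4+41, 9+30, 18+26, …, 41+4, 36+0) = 45
r[8] = max(4+45, 9+41, 18+30, …, 36+4, 42+0) = 52
r[9] = max(4+52, 9+45, 18+41, …, 42+4, 61+0) = 61
r[10] = max(4+61, 9+52, 18+45, …, 61+4, 66+0) = 67
r[11] = max(4+67, 9+61, 18+52, …, 66+4, 46+0) = 71
r[12] = max(4+71, 9+67, 18+61, …, 46+4, 80+0) = 82
r[13] = max(4+82, 9+71, 18+67, …, 80+4, 59+0) = 87
r[14] = max(4+87, 9+82, 18+71, …, 59+4, 44+0) = 93
One optimal cutting: 6 + 4 + 4 → $41 + $26 + $26 = $93.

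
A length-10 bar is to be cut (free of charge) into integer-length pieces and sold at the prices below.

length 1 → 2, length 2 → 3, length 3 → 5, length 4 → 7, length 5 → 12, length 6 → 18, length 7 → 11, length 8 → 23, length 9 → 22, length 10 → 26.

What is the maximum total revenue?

27

Consider every possible first cut. best[k] is the best of p[i]+best[k−i] over all sellable i≤k.
best[1] = 2
best[2] = 4  (first piece 1, then best[1]=2)
best[3] = 6  (first piece 1, then best[2]=4)
best[4] = 8  (first piece 1, then best[3]=6)
best[5] = 12
best[6] = 18
best[7] = 20  (first piece 1, then best[6]=18)
best[8] = 23
best[9] = 25  (first piece 1, then best[8]=23)
best[10] = 27  (first piece 1, then best[9]=25)
One optimal cutting: 8 + 1 + 1 → 23 + 2 + 2 = 27.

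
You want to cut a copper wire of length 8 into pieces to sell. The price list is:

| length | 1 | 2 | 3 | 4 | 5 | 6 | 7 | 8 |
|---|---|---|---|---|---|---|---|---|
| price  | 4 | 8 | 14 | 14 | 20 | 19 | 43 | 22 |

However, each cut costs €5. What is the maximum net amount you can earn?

42

Let net[k] be the best obtainable value from length k. For each k, try every first piece i and keep the best of price[i] + net[k−i] minus the 5 cut fee when i<k.
net[1] = 4
net[2] = max(4+4-5, 8+0) = 8
net[3] = max(4+8-5, 8+4-5, 14+0) = 14
net[4] = max(4+14-5, 8+8-5, 14+4-5, 14+0) = 14
net[5] = max(4+14-5, 8+14-5, 14+8-5, 14+4-5, 20+0) = 20
net[6] = max(4+20-5, 8+14-5, 14+14-5, 14+8-5, 20+4-5, 19+0) = 23
net[7] = max(4+23-5, 8+20-5, 14+14-5, …, 19+4-5, 43+0) = 43
net[8] = max(4+43-5, 8+23-5, 14+20-5, …, 43+4-5, 22+0) = 42
One optimal plan: pieces 7 + 1 (1 cut) → €47 − €5 = €42.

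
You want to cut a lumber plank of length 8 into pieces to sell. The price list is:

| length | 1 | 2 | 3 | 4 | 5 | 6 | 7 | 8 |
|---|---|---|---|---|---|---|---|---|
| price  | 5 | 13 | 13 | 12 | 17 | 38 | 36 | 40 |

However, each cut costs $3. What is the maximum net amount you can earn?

48

Consider every possible first cut. v[k] is the best of p[i]+v[k−i] over all sellable i≤k, charging 3 whenever i<k.
v[1] = 5
v[2] = 13
v[3] = 15  (first piece 1, then v[2]=13)
v[4] = 23  (first piece 2, then v[2]=13)
v[5] = 25  (first piece 1, then v[4]=23)
v[6] = 38
v[7] = 40  (first piece 1, then v[6]=38)
v[8] = 48  (first piece 2, then v[6]=38)
One optimal plan: pieces 6 + 2 (1 cut) → $51 − $3 = $48.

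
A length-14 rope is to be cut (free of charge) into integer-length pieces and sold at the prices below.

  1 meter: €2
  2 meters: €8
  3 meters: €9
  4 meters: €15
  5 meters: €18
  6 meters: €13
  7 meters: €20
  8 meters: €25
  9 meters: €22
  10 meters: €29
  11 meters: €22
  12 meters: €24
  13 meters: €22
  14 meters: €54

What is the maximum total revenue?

56

Consider every possible first cut. best[k] is the best of p[i]+best[k−i] over all sellable i≤k.
best[1] = 2
best[2] = max(2+2, 8+0) = 8
best[3] = max(2+8, 8+2, 9+0) = 10
best[4] = max(2+10, 8+8, 9+2, 15+0) = 16
best[5] = max(2+16, 8+10, 9+8, 15+2, 18+0) = 18
best[6] = max(2+18, 8+16, 9+10, 15+8, 18+2, 13+0) = 24
best[7] = max(2+24, 8+18, 9+16, …, 13+2, 20+0) = 26
best[8] = max(2+26, 8+24, 9+18, …, 20+2, 25+0) = 32
best[9] = max(2+32, 8+26, 9+24, …, 25+2, 22+0) = 34
best[10] = max(2+34, 8+32, 9+26, …, 22+2, 29+0) = 40
best[11] = max(2+40, 8+34, 9+32, …, 29+2, 22+0) = 42
best[12] = max(2+42, 8+40, 9+34, …, 22+2, 24+0) = 48
best[13] = max(2+48, 8+42, 9+40, …, 24+2, 22+0) = 50
best[14] = max(2+50, 8+48, 9+42, …, 22+2, 54+0) = 56
One optimal cutting: 2 + 2 + 2 + 2 + 2 + 2 + 2 → €8 + €8 + €8 + €8 + €8 + €8 + €8 = €56.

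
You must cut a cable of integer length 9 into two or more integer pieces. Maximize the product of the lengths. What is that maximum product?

27

Define P[k] = max over 1≤i<k of i · max(k−i, P[k−i]); the inner max lets the remainder stay uncut if that's better.
P[2] = 1×max(1,0) = 1×1 = 1
P[3] = max(1×2, 2×1) = 2
P[4] = max(1×3, 2×2, 3×1) = 4
P[5] = max(1×4, 2×3, 3×2, 4×1) = 6
P[6] = max(1×6, 2×4, 3×3, 4×2, 5×1) = 9
P[7] = max(1×9, 2×6, 3×4, 4×3, 5×2, 6×1) = 12
P[8] = max(1×12, 2×9, 3×6, …, 6×2, 7×1) = 18
P[9] = max(1×18, 2×12, 3×9, …, 7×2, 8×1) = 27
One optimal split: 3 + 3 + 3; product 3×3×3 = 27.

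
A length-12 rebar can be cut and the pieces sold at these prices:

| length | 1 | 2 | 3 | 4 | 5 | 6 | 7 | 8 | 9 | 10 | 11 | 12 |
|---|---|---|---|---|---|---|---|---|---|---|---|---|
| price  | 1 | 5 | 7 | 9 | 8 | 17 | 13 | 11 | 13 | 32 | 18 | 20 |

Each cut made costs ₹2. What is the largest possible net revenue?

Let v[k] be the best obtainable value from length k. For each k, try every first piece i and keep the best of price[i] + v[k−i] minus the 2 cut fee when i<k.
v[1] = 1
v[2] = 5
v[3] = 7
v[4] = 9
v[5] = 10  (first piece 2, then v[3]=7)
v[6] = 17
v[7] = 16  (first piece 1, then v[6]=17)
v[8] = 20  (first piece 2, then v[6]=17)
v[9] = 22  (first piece 3, then v[6]=17)
v[10] = 32
v[11] = 31  (first piece 1, then v[10]=32)
v[12] = 35  (first piece 2, then v[10]=32)
One optimal plan: pieces 10 + 2 (1 cut) → ₹37 − ₹2 = ₹35.

35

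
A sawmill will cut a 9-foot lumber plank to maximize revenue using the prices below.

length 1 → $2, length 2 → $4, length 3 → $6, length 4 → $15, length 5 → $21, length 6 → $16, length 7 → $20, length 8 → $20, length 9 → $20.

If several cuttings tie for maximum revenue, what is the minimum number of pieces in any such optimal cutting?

2

Build r[k] bottom-up: r[k] = max over allowed piece i of (p[i] + r[k−i]).
r[1] = 2
r[2] = max(2+2, 4+0) = 4
r[3] = max(2+4, 4+2, 6+0) = 6
r[4] = max(2+6, 4+4, 6+2, 15+0) = 15
r[5] = max(2+15, 4+6, 6+4, 15+2, 21+0) = 21
r[6] = max(2+21, 4+15, 6+6, 15+4, 21+2, 16+0) = 23
r[7] = max(2+23, 4+21, 6+15, …, 16+2, 20+0) = 25
r[8] = max(2+25, 4+23, 6+21, …, 20+2, 20+0) = 30
r[9] = max(2+30, 4+25, 6+23, …, 20+2, 20+0) = 36
Maximum revenue is $36.
Now minimize piece count subject to staying optimal: for each k, pieces[k] = 1 + min over i with p[i]+r[k−i]=r[k] of pieces[k−i].
pieces[6] = 2
pieces[7] = 2
pieces[8] = 2
pieces[9] = 2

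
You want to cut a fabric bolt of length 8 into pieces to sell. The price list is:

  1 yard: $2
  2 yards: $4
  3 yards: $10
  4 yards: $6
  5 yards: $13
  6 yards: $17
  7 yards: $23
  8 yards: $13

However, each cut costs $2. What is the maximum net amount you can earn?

23

Let v[k] be the best obtainable value from length k. For each k, try every first piece i and keep the best of price[i] + v[k−i] minus the 2 cut fee when i<k.
v[1] = 2
v[2] = 4
v[3] = 10
v[4] = 10  (first piece 1, then v[3]=10)
v[5] = 13
v[6] = 18  (first piece 3, then v[3]=10)
v[7] = 23
v[8] = 23  (first piece 1, then v[7]=23)
One optimal plan: pieces 7 + 1 (1 cut) → $25 − $2 = $23.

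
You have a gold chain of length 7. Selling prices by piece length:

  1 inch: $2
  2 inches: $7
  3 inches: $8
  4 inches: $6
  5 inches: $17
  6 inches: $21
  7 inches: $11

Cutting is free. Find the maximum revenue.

Let R[k] be the best obtainable value from length k. For each k, try every first piece i and keep the best of price[i] + R[k−i].
R[1] = 2
R[2] = max(2+2, 7+0) = 7
R[3] = max(2+7, 7+2, 8+0) = 9
R[4] = max(2+9, 7+7, 8+2, 6+0) = 14
R[5] = max(2+14, 7+9, 8+7, 6+2, 17+0) = 17
R[6] = max(2+17, 7+14, 8+9, 6+7, 17+2, 21+0) = 21
R[7] = max(2+21, 7+17, 8+14, …, 21+2, 11+0) = 24
One optimal cutting: 5 + 2 → $17 + $7 = $24.

24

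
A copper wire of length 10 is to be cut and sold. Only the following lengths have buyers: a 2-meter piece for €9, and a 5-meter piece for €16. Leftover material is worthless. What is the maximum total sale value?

Consider every possible first cut. f[k] is the best of p[i]+f[k−i] over all sellable i≤k.
f[1] = 0
f[2] = 9
f[3] = 9
f[4] = 18  (first piece 2, then f[2]=9)
f[5] = max(9+9, 16+0) = 18
f[6] = max(9+18, 16+0) = 27
f[7] = max(9+18, 16+9) = 27
f[8] = max(9+27, 16+9) = 36
f[9] = max(9+27, 16+18) = 36
f[10] = max(9+36, 16+18) = 45
One optimal cutting: 2 + 2 + 2 + 2 + 2 → €45.

45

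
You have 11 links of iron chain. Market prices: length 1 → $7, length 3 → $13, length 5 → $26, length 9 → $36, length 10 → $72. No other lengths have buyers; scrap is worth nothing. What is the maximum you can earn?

79

Build f[k] bottom-up: f[k] = max over allowed piece i of (p[i] + f[k−i]).
f[1] = 7
f[2] = 14  (first piece 1, then f[1]=7)
f[3] = 21  (first piece 1, then f[2]=14)
f[4] = 28  (first piece 1, then f[3]=21)
f[5] = 35  (first piece 1, then f[4]=28)
f[6] = 42  (first piece 1, then f[5]=35)
f[7] = 49  (first piece 1, then f[6]=42)
f[8] = 56  (first piece 1, then f[7]=49)
f[9] = 63  (first piece 1, then f[8]=56)
f[10] = 72
f[11] = 79  (first piece 1, then f[10]=72)
One optimal cutting: 10 + 1 → $79.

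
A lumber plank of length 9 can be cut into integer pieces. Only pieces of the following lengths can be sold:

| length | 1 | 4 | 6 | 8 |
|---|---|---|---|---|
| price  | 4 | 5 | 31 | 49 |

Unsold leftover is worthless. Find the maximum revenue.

Consider every possible first cut. f[k] is the best of p[i]+f[k−i] over all sellable i≤k.
f[1] = 4
f[2] = 8  (first piece 1, then f[1]=4)
f[3] = 12  (first piece 1, then f[2]=8)
f[4] = 16  (first piece 1, then f[3]=12)
f[5] = 20  (first piece 1, then f[4]=16)
f[6] = 31
f[7] = 35  (first piece 1, then f[6]=31)
f[8] = 49
f[9] = 53  (first piece 1, then f[8]=49)
One optimal cutting: 8 + 1 → $53.

53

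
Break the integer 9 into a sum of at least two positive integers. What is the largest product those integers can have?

Let P[k] be the best product for length k (with at least one cut). For each first piece i, the rest contributes max(k−i, P[k−i]).
Small cases: P[2]=1, P[3]=2, P[4]=4.
P[5] = 2*max(3,2) = 2*3 = 6
P[6] = 3*max(3,2) = 3*3 = 9
P[7] = 2*max(5,6) = 2*6 = 12
P[8] = 2*max(6,9) = 2*9 = 18
P[9] = 3*max(6,9) = 3*9 = 27
One optimal split: 3 + 3 + 3; product 3*3*3 = 27.

27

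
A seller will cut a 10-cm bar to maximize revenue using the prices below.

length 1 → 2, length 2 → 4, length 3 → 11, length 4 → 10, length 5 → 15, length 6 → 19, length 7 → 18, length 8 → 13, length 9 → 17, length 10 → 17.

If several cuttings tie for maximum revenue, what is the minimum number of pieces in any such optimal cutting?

Consider every possible first cut. r[k] is the best of p[i]+r[k−i] over all sellable i≤k.
r[1] = 2
r[2] = 4  (first piece 1, then r[1]=2)
r[3] = 11
r[4] = 13  (first piece 1, then r[3]=11)
r[5] = 15  (first piece 1, then r[4]=13)
r[6] = 22  (first piece 3, then r[3]=11)
r[7] = 24  (first piece 1, then r[6]=22)
r[8] = 26  (first piece 1, then r[7]=24)
r[9] = 33  (first piece 3, then r[6]=22)
r[10] = 35  (first piece 1, then r[9]=33)
Maximum revenue is 35.
Now minimize piece count subject to staying optimal: for each k, pieces[k] = 1 + min over i with p[i]+r[k−i]=r[k] of pieces[k−i].
pieces[7] = 3
pieces[8] = 2
pieces[9] = 3
pieces[10] = 4

4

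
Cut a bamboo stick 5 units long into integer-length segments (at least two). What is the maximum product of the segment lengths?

Let P[k] be the best product for length k (with at least one cut). For each first piece i, the rest contributes max(k−i, P[k−i]).
P[2] = 1·max(1,0) = 1·1 = 1
P[3] = 1·max(2,1) = 1·2 = 2
P[4] = 2·max(2,1) = 2·2 = 4
P[5] = 2·max(3,2) = 2·3 = 6
One optimal split: 3 + 2; product 3·2 = 6.

6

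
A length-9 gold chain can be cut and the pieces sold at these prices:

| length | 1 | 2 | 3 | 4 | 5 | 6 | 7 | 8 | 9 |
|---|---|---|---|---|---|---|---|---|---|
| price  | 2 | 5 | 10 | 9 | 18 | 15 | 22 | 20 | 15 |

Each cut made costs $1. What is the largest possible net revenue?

28

Build v[k] bottom-up: v[k] = max over allowed piece i of (p[i] + v[k−i]) − 1 per cut.
v[1] = 2
v[2] = 5
v[3] = 10
v[4] = 11  (first piece 1, then v[3]=10)
v[5] = 18
v[6] = 19  (first piece 1, then v[5]=18)
v[7] = 22  (first piece 2, then v[5]=18)
v[8] = 27  (first piece 3, then v[5]=18)
v[9] = 28  (first piece 1, then v[8]=27)
One optimal plan: pieces 5 + 3 + 1 (2 cuts) → $30 − $2 = $28.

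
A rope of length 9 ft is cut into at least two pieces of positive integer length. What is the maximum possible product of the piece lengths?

Define g[k] = max over 1≤i<k of i · max(k−i, g[k−i]); the inner max lets the remainder stay uncut if that's better.
Small cases: g[2]=1, g[3]=2, g[4]=4.
g[5] = 2×max(3,2) = 2×3 = 6
g[6] = 3×max(3,2) = 3×3 = 9
g[7] = 2×max(5,6) = 2×6 = 12
g[8] = 2×max(6,9) = 2×9 = 18
g[9] = 3×max(6,9) = 3×9 = 27
One optimal split: 3 + 3 + 3; product 3×3×3 = 27.

27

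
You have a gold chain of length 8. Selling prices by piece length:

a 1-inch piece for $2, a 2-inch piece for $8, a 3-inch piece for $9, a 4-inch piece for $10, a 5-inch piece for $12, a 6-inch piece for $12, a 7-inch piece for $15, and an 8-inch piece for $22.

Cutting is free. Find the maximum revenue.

Let R[k] be the best obtainable value from length k. For each k, try every first piece i and keep the best of price[i] + R[k−i].
R[1] = 2
R[2] = max(2+2, 8+0) = 8
R[3] = max(2+8, 8+2, 9+0) = 10
R[4] = max(2+10, 8+8, 9+2, 10+0) = 16
R[5] = max(2+16, 8+10, 9+8, 10+2, 12+0) = 18
R[6] = max(2+18, 8+16, 9+10, 10+8, 12+2, 12+0) = 24
R[7] = max(2+24, 8+18, 9+16, …, 12+2, 15+0) = 26
R[8] = max(2+26, 8+24, 9+18, …, 15+2, 22+0) = 32
One optimal cutting: 2 + 2 + 2 + 2 → $8 + $8 + $8 + $8 = $32.

32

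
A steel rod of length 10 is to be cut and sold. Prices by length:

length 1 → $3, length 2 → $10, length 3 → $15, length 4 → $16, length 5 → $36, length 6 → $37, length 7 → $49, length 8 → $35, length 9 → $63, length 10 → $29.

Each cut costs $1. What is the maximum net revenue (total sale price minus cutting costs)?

Consider every possible first cut. v[k] is the best of p[i]+v[k−i] over all sellable i≤k, charging 1 whenever i<k.
v[1] = 3
v[2] = max(3+3-1, 10+0) = 10
v[3] = max(3+10-1, 10+3-1, 15+0) = 15
v[4] = max(3+15-1, 10+10-1, 15+3-1, 16+0) = 19
v[5] = max(3+19-1, 10+15-1, 15+10-1, 16+3-1, 36+0) = 36
v[6] = max(3+36-1, 10+19-1, 15+15-1, 16+10-1, 36+3-1, 37+0) = 38
v[7] = max(3+38-1, 10+36-1, 15+19-1, …, 37+3-1, 49+0) = 49
v[8] = max(3+49-1, 10+38-1, 15+36-1, …, 49+3-1, 35+0) = 51
v[9] = max(3+51-1, 10+49-1, 15+38-1, …, 35+3-1, 63+0) = 63
v[10] = max(3+63-1, 10+51-1, 15+49-1, …, 63+3-1, 29+0) = 71
One optimal plan: pieces 5 + 5 (1 cut) → $72 − $1 = $71.

71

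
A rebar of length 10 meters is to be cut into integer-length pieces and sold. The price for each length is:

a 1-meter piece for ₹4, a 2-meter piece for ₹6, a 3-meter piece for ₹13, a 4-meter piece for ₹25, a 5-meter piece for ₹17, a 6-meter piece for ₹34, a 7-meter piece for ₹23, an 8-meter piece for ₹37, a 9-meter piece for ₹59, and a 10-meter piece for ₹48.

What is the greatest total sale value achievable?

63

Build v[k] bottom-up: v[k] = max over allowed piece i of (p[i] + v[k−i]).
v[1] = 4
v[2] = max(4+4, 6+0) = 8
v[3] = max(4+8, 6+4, 13+0) = 13
v[4] = max(4+13, 6+8, 13+4, 25+0) = 25
v[5] = max(4+25, 6+13, 13+8, 25+4, 17+0) = 29
v[6] = max(4+29, 6+25, 13+13, 25+8, 17+4, 34+0) = 34
v[7] = max(4+34, 6+29, 13+25, …, 34+4, 23+0) = 38
v[8] = max(4+38, 6+34, 13+29, …, 23+4, 37+0) = 50
v[9] = max(4+50, 6+38, 13+34, …, 37+4, 59+0) = 59
v[10] = max(4+59, 6+50, 13+38, …, 59+4, 48+0) = 63
One optimal cutting: 9 + 1 → ₹59 + ₹4 = ₹63.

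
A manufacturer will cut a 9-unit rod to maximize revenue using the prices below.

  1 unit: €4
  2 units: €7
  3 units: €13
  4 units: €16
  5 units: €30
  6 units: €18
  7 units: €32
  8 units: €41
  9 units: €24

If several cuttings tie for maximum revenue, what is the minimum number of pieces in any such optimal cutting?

Build r[k] bottom-up: r[k] = max over allowed piece i of (p[i] + r[k−i]).
r[1] = 4
r[2] = 8  (first piece 1, then r[1]=4)
r[3] = 13
r[4] = 17  (first piece 1, then r[3]=13)
r[5] = 30
r[6] = 34  (first piece 1, then r[5]=30)
r[7] = 38  (first piece 1, then r[6]=34)
r[8] = 43  (first piece 3, then r[5]=30)
r[9] = 47  (first piece 1, then r[8]=43)
Maximum revenue is €47.
Now minimize piece count subject to staying optimal: for each k, pieces[k] = 1 + min over i with p[i]+r[k−i]=r[k] of pieces[k−i].
pieces[6] = 2
pieces[7] = 3
pieces[8] = 2
pieces[9] = 3

3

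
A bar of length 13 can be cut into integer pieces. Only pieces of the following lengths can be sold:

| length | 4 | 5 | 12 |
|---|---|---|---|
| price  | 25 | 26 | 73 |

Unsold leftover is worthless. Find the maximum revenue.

Let f[k] be the best obtainable value from length k. For each k, try every first piece i and keep the best of price[i] + f[k−i].
f[1] = 0
f[2] = 0
f[3] = 0
f[4] = 25
f[5] = max(25+0, 26+0) = 26
f[6] = max(25+0, 26+0) = 26
f[7] = max(25+0, 26+0) = 26
f[8] = max(25+25, 26+0) = 50
f[9] = max(25+26, 26+25) = 51
f[10] = max(25+26, 26+26) = 52
f[11] = max(25+26, 26+26) = 52
f[12] = max(25+50, 26+26, 73+0) = 75
f[13] = max(25+51, 26+50, 73+0) = 76
One optimal cutting: 5 + 4 + 4 → 76.

76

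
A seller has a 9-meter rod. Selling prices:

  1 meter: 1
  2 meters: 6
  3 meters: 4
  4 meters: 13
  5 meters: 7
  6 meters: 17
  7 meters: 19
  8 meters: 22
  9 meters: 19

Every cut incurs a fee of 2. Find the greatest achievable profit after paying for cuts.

Consider every possible first cut. net[k] is the best of p[i]+net[k−i] over all sellable i≤k, charging 2 whenever i<k.
net[1] = 1
net[2] = max(1+1-2, 6+0) = 6
net[3] = max(1+6-2, 6+1-2, 4+0) = 5
net[4] = max(1+5-2, 6+6-2, 4+1-2, 13+0) = 13
net[5] = max(1+13-2, 6+5-2, 4+6-2, 13+1-2, 7+0) = 12
net[6] = max(1+12-2, 6+13-2, 4+5-2, 13+6-2, 7+1-2, 17+0) = 17
net[7] = max(1+17-2, 6+12-2, 4+13-2, …, 17+1-2, 19+0) = 19
net[8] = max(1+19-2, 6+17-2, 4+12-2, …, 19+1-2, 22+0) = 24
net[9] = max(1+24-2, 6+19-2, 4+17-2, …, 22+1-2, 19+0) = 23
One optimal plan: pieces 4 + 4 + 1 (2 cuts) → 27 − 4 = 23.

23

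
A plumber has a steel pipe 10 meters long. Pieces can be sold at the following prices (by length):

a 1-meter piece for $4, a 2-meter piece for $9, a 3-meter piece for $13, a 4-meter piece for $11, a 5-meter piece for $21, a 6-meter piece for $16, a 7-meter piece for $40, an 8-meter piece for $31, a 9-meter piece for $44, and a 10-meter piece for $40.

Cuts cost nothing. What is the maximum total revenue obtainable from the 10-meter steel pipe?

53

Build R[k] bottom-up: R[k] = max over allowed piece i of (p[i] + R[k−i]).
R[1] = 4
R[2] = 9
R[3] = 13  (first piece 1, then R[2]=9)
R[4] = 18  (first piece 2, then R[2]=9)
R[5] = 22  (first piece 1, then R[4]=18)
R[6] = 27  (first piece 2, then R[4]=18)
R[7] = 40
R[8] = 44  (first piece 1, then R[7]=40)
R[9] = 49  (first piece 2, then R[7]=40)
R[10] = 53  (first piece 1, then R[9]=49)
One optimal cutting: 7 + 2 + 1 → $40 + $9 + $4 = $53.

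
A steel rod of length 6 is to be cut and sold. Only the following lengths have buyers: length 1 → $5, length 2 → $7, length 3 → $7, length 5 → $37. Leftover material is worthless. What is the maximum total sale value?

42

Consider every possible first cut. r[k] is the best of p[i]+r[k−i] over all sellable i≤k.
r[1] = 5
r[2] = max(5+5, 7+0) = 10
r[3] = max(5+10, 7+5, 7+0) = 15
r[4] = max(5+15, 7+10, 7+5) = 20
r[5] = max(5+20, 7+15, 7+10, 37+0) = 37
r[6] = max(5+37, 7+20, 7+15, 37+5) = 42
One optimal cutting: 5 + 1 → $42.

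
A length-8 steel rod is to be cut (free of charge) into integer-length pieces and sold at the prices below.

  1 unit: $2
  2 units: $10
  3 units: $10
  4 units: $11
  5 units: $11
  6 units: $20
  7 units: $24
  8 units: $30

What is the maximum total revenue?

40

Build R[k] bottom-up: R[k] = max over allowed piece i of (p[i] + R[k−i]).
R[1] = 2
R[2] = 10
R[3] = 12  (first piece 1, then R[2]=10)
R[4] = 20  (first piece 2, then R[2]=10)
R[5] = 22  (first piece 1, then R[4]=20)
R[6] = 30  (first piece 2, then R[4]=20)
R[7] = 32  (first piece 1, then R[6]=30)
R[8] = 40  (first piece 2, then R[6]=30)
One optimal cutting: 2 + 2 + 2 + 2 → $10 + $10 + $10 + $10 = $40.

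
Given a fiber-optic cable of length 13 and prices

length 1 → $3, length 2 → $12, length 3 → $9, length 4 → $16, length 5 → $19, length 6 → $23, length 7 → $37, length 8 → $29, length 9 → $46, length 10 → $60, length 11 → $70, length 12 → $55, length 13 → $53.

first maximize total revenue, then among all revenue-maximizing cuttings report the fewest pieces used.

Build r[k] bottom-up: r[k] = max over allowed piece i of (p[i] + r[k−i]).
r[1] = 3
r[2] = 12
r[3] = 15  (first piece 1, then r[2]=12)
r[4] = 24  (first piece 2, then r[2]=12)
r[5] = 27  (first piece 1, then r[4]=24)
r[6] = 36  (first piece 2, then r[4]=24)
r[7] = 39  (first piece 1, then r[6]=36)
r[8] = 48  (first piece 2, then r[6]=36)
r[9] = 51  (first piece 1, then r[8]=48)
r[10] = 60  (first piece 2, then r[8]=48)
r[11] = 70
r[12] = 73  (first piece 1, then r[11]=70)
r[13] = 82  (first piece 2, then r[11]=70)
Maximum revenue is $82.
Now minimize piece count subject to staying optimal: for each k, pieces[k] = 1 + min over i with p[i]+r[k−i]=r[k] of pieces[k−i].
pieces[10] = 1
pieces[11] = 1
pieces[12] = 2
pieces[13] = 2

2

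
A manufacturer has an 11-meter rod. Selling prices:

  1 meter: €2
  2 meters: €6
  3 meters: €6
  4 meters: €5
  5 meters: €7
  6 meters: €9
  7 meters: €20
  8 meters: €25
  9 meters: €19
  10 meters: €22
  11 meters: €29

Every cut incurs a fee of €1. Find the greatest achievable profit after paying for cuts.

Build v[k] bottom-up: v[k] = max over allowed piece i of (p[i] + v[k−i]) − 1 per cut.
v[1] = 2
v[2] = max(2+2-1, 6+0) = 6
v[3] = max(2+6-1, 6+2-1, 6+0) = 7
v[4] = max(2+7-1, 6+6-1, 6+2-1, 5+0) = 11
v[5] = max(2+11-1, 6+7-1, 6+6-1, 5+2-1, 7+0) = 12
v[6] = max(2+12-1, 6+11-1, 6+7-1, 5+6-1, 7+2-1, 9+0) = 16
v[7] = max(2+16-1, 6+12-1, 6+11-1, …, 9+2-1, 20+0) = 20
v[8] = max(2+20-1, 6+16-1, 6+12-1, …, 20+2-1, 25+0) = 25
v[9] = max(2+25-1, 6+20-1, 6+16-1, …, 25+2-1, 19+0) = 26
v[10] = max(2+26-1, 6+25-1, 6+20-1, …, 19+2-1, 22+0) = 30
v[11] = max(2+30-1, 6+26-1, 6+25-1, …, 22+2-1, 29+0) = 31
One optimal plan: pieces 8 + 2 + 1 (2 cuts) → €33 − €2 = €31.

31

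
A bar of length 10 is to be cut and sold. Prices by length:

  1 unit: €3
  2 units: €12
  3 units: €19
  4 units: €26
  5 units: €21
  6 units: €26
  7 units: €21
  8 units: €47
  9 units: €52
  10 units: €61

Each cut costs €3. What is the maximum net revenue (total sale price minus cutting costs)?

Build net[k] bottom-up: net[k] = max over allowed piece i of (p[i] + net[k−i]) − 3 per cut.
net[1] = 3
net[2] = max(3+3-3, 12+0) = 12
net[3] = max(3+12-3, 12+3-3, 19+0) = 19
net[4] = max(3+19-3, 12+12-3, 19+3-3, 26+0) = 26
net[5] = max(3+26-3, 12+19-3, 19+12-3, 26+3-3, 21+0) = 28
net[6] = max(3+28-3, 12+26-3, 19+19-3, 26+12-3, 21+3-3, 26+0) = 35
net[7] = max(3+35-3, 12+28-3, 19+26-3, …, 26+3-3, 21+0) = 42
net[8] = max(3+42-3, 12+35-3, 19+28-3, …, 21+3-3, 47+0) = 49
net[9] = max(3+49-3, 12+42-3, 19+35-3, …, 47+3-3, 52+0) = 52
net[10] = max(3+52-3, 12+49-3, 19+42-3, …, 52+3-3, 61+0) = 61
Best is to make no cuts and sell whole for €61.

61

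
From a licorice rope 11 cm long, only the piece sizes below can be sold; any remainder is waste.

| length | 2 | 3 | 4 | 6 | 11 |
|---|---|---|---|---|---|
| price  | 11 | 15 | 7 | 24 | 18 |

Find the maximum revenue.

59

Build f[k] bottom-up: f[k] = max over allowed piece i of (p[i] + f[k−i]).
f[1] = 0
f[2] = 11
f[3] = max(11+0, 15+0) = 15
f[4] = max(11+11, 15+0, 7+0) = 22
f[5] = max(11+15, 15+11, 7+0) = 26
f[6] = max(11+22, 15+15, 7+11, 24+0) = 33
f[7] = max(11+26, 15+22, 7+15, 24+0) = 37
f[8] = max(11+33, 15+26, 7+22, 24+11) = 44
f[9] = max(11+37, 15+33, 7+26, 24+15) = 48
f[10] = max(11+44, 15+37, 7+33, 24+22) = 55
f[11] = max(11+48, 15+44, 7+37, 24+26, 18+0) = 59
One optimal cutting: 3 + 2 + 2 + 2 + 2 → ¢59.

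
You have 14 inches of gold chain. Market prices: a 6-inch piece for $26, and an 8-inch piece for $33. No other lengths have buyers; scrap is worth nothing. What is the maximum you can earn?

59

Build best[k] bottom-up: best[k] = max over allowed piece i of (p[i] + best[k−i]).
best[1] = 0
best[2] = 0
best[3] = 0
best[4] = 0
best[5] = 0
best[6] = 26
best[7] = 26
best[8] = 33
best[9] = 33
best[10] = 33
best[11] = 33
best[12] = 52  (first piece 6, then best[6]=26)
best[13] = 52
best[14] = 59  (first piece 6, then best[8]=33)
One optimal cutting: 8 + 6 → $59.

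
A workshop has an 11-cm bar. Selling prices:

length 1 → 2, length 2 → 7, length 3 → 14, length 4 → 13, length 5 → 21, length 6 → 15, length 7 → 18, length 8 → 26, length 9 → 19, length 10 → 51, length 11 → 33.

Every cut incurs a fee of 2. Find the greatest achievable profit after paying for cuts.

51

Build r[k] bottom-up: r[k] = max over allowed piece i of (p[i] + r[k−i]) − 2 per cut.
r[1] = 2
r[2] = 7
r[3] = 14
r[4] = 14  (first piece 1, then r[3]=14)
r[5] = 21
r[6] = 26  (first piece 3, then r[3]=14)
r[7] = 26  (first piece 1, then r[6]=26)
r[8] = 33  (first piece 3, then r[5]=21)
r[9] = 38  (first piece 3, then r[6]=26)
r[10] = 51
r[11] = 51  (first piece 1, then r[10]=51)
One optimal plan: pieces 10 + 1 (1 cut) → 53 − 2 = 51.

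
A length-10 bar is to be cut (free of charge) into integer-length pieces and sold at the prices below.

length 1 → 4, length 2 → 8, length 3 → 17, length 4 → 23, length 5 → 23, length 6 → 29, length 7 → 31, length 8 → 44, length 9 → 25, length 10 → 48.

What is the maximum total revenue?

57

Consider every possible first cut. best[k] is the best of p[i]+best[k−i] over all sellable i≤k.
best[1] = 4
best[2] = max(4+4, 8+0) = 8
best[3] = max(4+8, 8+4, 17+0) = 17
best[4] = max(4+17, 8+8, 17+4, 23+0) = 23
best[5] = max(4+23, 8+17, 17+8, 23+4, 23+0) = 27
best[6] = max(4+27, 8+23, 17+17, 23+8, 23+4, 29+0) = 34
best[7] = max(4+34, 8+27, 17+23, …, 29+4, 31+0) = 40
best[8] = max(4+40, 8+34, 17+27, …, 31+4, 44+0) = 46
best[9] = max(4+46, 8+40, 17+34, …, 44+4, 25+0) = 51
best[10] = max(4+51, 8+46, 17+40, …, 25+4, 48+0) = 57
One optimal cutting: 4 + 3 + 3 → 23 + 17 + 17 = 57.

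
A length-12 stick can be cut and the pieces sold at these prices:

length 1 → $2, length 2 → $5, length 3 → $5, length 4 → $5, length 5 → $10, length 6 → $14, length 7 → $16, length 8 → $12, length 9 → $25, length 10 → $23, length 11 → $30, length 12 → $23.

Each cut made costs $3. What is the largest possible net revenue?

29

Build v[k] bottom-up: v[k] = max over allowed piece i of (p[i] + v[k−i]) − 3 per cut.
v[1] = 2
v[2] = max(2+2-3, 5+0) = 5
v[3] = max(2+5-3, 5+2-3, 5+0) = 5
v[4] = max(2+5-3, 5+5-3, 5+2-3, 5+0) = 7
v[5] = max(2+7-3, 5+5-3, 5+5-3, 5+2-3, 10+0) = 10
v[6] = max(2+10-3, 5+7-3, 5+5-3, 5+5-3, 10+2-3, 14+0) = 14
v[7] = max(2+14-3, 5+10-3, 5+7-3, …, 14+2-3, 16+0) = 16
v[8] = max(2+16-3, 5+14-3, 5+10-3, …, 16+2-3, 12+0) = 16
v[9] = max(2+16-3, 5+16-3, 5+14-3, …, 12+2-3, 25+0) = 25
v[10] = max(2+25-3, 5+16-3, 5+16-3, …, 25+2-3, 23+0) = 24
v[11] = max(2+24-3, 5+25-3, 5+16-3, …, 23+2-3, 30+0) = 30
v[12] = max(2+30-3, 5+24-3, 5+25-3, …, 30+2-3, 23+0) = 29
One optimal plan: pieces 11 + 1 (1 cut) → $32 − $3 = $29.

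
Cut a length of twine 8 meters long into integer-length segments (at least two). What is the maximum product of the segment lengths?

Define prod[k] = max over 1≤i<k of i · max(k−i, prod[k−i]); the inner max lets the remainder stay uncut if that's better.
prod[2] = 1*max(1,0) = 1*1 = 1
prod[3] = 1*max(2,1) = 1*2 = 2
prod[4] = 2*max(2,1) = 2*2 = 4
prod[5] = 2*max(3,2) = 2*3 = 6
prod[6] = 3*max(3,2) = 3*3 = 9
prod[7] = 2*max(5,6) = 2*6 = 12
prod[8] = 2*max(6,9) = 2*9 = 18
One optimal split: 3 + 3 + 2; product 3*3*2 = 18.

18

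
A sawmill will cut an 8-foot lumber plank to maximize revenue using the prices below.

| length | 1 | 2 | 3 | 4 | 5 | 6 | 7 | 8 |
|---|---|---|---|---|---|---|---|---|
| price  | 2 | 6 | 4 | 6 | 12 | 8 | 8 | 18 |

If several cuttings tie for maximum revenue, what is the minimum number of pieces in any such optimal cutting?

4

Let r[k] be the best obtainable value from length k. For each k, try every first piece i and keep the best of price[i] + r[k−i].
r[1] = 2
r[2] = max(2+2, 6+0) = 6
r[3] = max(2+6, 6+2, 4+0) = 8
r[4] = max(2+8, 6+6, 4+2, 6+0) = 12
r[5] = max(2+12, 6+8, 4+6, 6+2, 12+0) = 14
r[6] = max(2+14, 6+12, 4+8, 6+6, 12+2, 8+0) = 18
r[7] = max(2+18, 6+14, 4+12, …, 8+2, 8+0) = 20
r[8] = max(2+20, 6+18, 4+14, …, 8+2, 18+0) = 24
Maximum revenue is $24.
Now minimize piece count subject to staying optimal: for each k, pieces[k] = 1 + min over i with p[i]+r[k−i]=r[k] of pieces[k−i].
pieces[5] = 3
pieces[6] = 3
pieces[7] = 4
pieces[8] = 4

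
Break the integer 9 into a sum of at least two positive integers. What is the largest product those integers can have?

Fill f[k] for k=2..9: at each k try every first piece i and multiply by the better of (k−i) uncut or f[k−i].
Small cases: f[2]=1, f[3]=2, f[4]=4.
f[5] = max(1·4, 2·3, 3·2, 4·1) = 6
f[6] = max(1·6, 2·4, 3·3, 4·2, 5·1) = 9
f[7] = max(1·9, 2·6, 3·4, 4·3, 5·2, 6·1) = 12
f[8] = max(1·12, 2·9, 3·6, …, 6·2, 7·1) = 18
f[9] = max(1·18, 2·12, 3·9, …, 7·2, 8·1) = 27
One optimal split: 3 + 3 + 3; product 3·3·3 = 27.

27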